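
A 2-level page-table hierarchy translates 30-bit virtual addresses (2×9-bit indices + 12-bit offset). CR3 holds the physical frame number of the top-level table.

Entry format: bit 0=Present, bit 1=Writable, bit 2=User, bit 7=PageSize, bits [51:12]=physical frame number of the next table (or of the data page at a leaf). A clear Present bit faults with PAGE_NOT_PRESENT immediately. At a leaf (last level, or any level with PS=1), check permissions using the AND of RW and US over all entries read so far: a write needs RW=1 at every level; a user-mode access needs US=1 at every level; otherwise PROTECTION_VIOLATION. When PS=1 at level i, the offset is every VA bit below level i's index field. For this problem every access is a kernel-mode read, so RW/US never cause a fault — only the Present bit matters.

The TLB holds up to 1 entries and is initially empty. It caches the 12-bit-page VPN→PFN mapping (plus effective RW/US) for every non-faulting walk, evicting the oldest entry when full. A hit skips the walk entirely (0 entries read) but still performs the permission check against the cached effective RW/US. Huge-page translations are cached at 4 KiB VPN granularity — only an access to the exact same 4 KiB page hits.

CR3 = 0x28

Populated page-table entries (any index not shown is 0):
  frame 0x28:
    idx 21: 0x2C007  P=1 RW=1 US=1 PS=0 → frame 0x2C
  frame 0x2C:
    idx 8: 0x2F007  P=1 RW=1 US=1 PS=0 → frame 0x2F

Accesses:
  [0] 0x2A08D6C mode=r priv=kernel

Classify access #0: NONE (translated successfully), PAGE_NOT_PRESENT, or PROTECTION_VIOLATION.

Walk each access:
#0 VA=0x2A08D6C (r,kernel):
  L0: frame=0x28 idx=21 entry=0x2C007 [P=1 RW=1 US=1 PS=0]
  L1: frame=0x2C idx=8 entry=0x2F007 [P=1 RW=1 US=1 PS=0]
  ✓ 0x2FD6C  — 2 lookups

Access #0 fault: NONE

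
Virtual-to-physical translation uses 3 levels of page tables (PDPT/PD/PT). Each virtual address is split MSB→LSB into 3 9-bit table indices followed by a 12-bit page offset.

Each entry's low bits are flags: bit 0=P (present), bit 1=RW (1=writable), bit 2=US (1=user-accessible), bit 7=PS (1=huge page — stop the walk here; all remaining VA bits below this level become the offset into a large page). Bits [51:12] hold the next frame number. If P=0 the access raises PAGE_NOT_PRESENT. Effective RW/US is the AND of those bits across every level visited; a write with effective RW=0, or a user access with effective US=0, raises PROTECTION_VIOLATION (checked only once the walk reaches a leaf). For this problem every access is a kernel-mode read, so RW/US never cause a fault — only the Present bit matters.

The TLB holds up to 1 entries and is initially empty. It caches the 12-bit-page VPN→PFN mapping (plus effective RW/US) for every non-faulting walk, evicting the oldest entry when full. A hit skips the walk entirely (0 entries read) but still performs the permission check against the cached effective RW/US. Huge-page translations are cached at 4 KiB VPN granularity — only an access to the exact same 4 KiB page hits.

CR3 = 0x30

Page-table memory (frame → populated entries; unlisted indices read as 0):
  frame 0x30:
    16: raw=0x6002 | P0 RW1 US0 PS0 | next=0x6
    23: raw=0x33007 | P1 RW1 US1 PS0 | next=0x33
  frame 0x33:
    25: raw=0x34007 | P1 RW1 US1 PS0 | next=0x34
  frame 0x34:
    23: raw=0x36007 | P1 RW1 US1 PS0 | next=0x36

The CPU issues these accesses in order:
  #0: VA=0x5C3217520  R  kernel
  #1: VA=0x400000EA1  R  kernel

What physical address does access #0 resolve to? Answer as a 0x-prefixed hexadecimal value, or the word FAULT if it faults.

Walk each access:
#0 VA=0x5C3217520 (r,kernel):
  L0: frame=0x30 idx=23 entry=0x33007 [P=1 RW=1 US=1 PS=0]
  L1: frame=0x33 idx=25 entry=0x34007 [P=1 RW=1 US=1 PS=0]
  L2: frame=0x34 idx=23 entry=0x36007 [P=1 RW=1 US=1 PS=0]
  → PA=0x36520  (3 entries read)
#1 VA=0x400000EA1 (r,kernel):
  L0: frame=0x30 idx=16 entry=0x6002 [P=0 RW=1 US=0 PS=0]
  ✗ PAGE_NOT_PRESENT  [1 reads]

Access #0 PA: 0x36520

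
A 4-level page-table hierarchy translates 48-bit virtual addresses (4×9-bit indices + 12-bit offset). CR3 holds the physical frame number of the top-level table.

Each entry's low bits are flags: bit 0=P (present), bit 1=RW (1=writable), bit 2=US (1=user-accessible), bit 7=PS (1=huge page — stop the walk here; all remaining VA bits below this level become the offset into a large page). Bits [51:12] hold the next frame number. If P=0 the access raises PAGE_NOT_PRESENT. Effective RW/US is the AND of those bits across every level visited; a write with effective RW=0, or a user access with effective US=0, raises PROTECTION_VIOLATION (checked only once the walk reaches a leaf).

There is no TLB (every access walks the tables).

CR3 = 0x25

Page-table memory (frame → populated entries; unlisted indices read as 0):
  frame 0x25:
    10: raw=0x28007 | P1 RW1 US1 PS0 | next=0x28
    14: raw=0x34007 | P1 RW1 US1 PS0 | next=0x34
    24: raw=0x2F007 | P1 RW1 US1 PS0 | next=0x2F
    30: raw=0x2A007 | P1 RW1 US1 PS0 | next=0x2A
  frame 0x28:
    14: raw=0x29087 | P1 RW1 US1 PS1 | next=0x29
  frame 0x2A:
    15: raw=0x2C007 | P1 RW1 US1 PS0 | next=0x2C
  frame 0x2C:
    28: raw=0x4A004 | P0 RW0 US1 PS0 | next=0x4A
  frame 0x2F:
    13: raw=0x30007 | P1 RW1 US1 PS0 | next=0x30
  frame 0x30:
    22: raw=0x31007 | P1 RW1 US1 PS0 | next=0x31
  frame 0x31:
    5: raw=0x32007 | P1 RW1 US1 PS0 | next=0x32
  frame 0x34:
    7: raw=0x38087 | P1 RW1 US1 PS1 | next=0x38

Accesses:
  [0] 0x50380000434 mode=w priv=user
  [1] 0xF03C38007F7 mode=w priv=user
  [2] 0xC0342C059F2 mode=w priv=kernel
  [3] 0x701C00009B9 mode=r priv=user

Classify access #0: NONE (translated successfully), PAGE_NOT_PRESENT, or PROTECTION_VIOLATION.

Walk each access:
#0 VA=0x50380000434 (w,user):
  [0] read 0x25 idx=10: raw=0x28007 flags P=1 W=1 U=1 S=0
  [1] read 0x28 idx=14: raw=0x29087 flags P=1 W=1 U=1 S=1
  → PA=0x29434 (huge @L1)  (2 entries read)
#1 VA=0xF03C38007F7 (w,user):
  [0] read 0x25 idx=30: raw=0x2A007 flags P=1 W=1 U=1 S=0
  [1] read 0x2A idx=15: raw=0x2C007 flags P=1 W=1 U=1 S=0
  [2] read 0x2C idx=28: raw=0x4A004 flags P=0 W=0 U=1 S=0
  ⇒ fault: PAGE_NOT_PRESENT  — 3 lookups
#2 VA=0xC0342C059F2 (w,kernel):
  [0] read 0x25 idx=24: raw=0x2F007 flags P=1 W=1 U=1 S=0
  [1] read 0x2F idx=13: raw=0x30007 flags P=1 W=1 U=1 S=0
  [2] read 0x30 idx=22: raw=0x31007 flags P=1 W=1 U=1 S=0
  [3] read 0x31 idx=5: raw=0x32007 flags P=1 W=1 U=1 S=0
  → PA=0x329F2  (4 entries read)
#3 VA=0x701C00009B9 (r,user):
  [0] read 0x25 idx=14: raw=0x34007 flags P=1 W=1 U=1 S=0
  [1] read 0x34 idx=7: raw=0x38087 flags P=1 W=1 U=1 S=1
  → PA=0x389B9 (huge @L1)  (2 entries read)

Access #0 fault: NONE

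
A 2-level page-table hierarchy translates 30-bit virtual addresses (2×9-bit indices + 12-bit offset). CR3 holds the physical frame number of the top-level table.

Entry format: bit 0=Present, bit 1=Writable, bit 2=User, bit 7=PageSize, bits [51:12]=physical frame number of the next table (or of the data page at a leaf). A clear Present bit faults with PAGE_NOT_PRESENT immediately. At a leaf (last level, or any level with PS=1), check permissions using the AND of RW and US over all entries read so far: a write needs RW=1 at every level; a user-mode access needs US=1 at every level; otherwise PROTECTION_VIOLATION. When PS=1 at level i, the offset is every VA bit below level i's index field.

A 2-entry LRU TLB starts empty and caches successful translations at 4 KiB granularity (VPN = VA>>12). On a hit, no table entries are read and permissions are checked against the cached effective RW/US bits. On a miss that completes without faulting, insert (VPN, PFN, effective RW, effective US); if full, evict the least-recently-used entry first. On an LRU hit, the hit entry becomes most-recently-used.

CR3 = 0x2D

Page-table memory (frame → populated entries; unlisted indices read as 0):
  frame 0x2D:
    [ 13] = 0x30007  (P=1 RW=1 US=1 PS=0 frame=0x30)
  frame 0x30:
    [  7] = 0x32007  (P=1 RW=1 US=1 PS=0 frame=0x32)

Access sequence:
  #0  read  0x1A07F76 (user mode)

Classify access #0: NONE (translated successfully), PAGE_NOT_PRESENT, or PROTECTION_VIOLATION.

Walk each access:
#0 VA=0x1A07F76 (r,user):
  L0: frame=0x2D idx=13 entry=0x30007 [P=1 RW=1 US=1 PS=0]
  L1: frame=0x30 idx=7 entry=0x32007 [P=1 RW=1 US=1 PS=0]
  ✓ 0x32F76  — 2 lookups

Access #0 fault: NONE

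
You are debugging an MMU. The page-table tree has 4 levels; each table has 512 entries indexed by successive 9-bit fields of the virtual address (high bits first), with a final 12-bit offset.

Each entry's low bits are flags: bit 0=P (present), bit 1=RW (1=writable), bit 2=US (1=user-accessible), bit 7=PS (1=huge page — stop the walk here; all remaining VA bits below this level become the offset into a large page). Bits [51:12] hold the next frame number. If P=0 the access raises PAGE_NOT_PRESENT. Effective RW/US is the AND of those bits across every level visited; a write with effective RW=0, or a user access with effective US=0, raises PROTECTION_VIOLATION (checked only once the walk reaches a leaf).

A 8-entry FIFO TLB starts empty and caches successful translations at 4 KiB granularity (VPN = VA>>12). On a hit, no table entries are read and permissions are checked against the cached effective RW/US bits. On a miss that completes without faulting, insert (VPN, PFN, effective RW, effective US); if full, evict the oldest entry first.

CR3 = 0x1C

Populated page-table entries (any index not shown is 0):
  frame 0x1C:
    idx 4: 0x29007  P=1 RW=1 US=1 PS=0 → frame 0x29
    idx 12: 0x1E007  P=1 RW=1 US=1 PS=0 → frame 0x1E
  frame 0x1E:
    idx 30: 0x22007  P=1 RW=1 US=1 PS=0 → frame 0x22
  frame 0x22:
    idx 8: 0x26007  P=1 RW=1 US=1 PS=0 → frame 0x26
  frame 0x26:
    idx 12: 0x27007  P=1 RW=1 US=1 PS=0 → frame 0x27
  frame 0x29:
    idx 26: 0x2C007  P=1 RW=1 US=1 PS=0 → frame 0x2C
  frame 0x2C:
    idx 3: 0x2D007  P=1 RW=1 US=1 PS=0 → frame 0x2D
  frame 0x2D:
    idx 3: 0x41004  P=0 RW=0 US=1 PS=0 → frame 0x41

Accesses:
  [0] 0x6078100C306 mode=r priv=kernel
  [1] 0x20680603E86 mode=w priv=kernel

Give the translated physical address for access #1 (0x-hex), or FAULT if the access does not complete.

Trace:
#0 VA=0x6078100C306 (r,kernel):
  lvl0: tbl 0x1C, slot 12 ⇒ 0x1E007 (P1/RW1/US1/PS0)
  lvl1: tbl 0x1E, slot 30 ⇒ 0x22007 (P1/RW1/US1/PS0)
  lvl2: tbl 0x22, slot 8 ⇒ 0x26007 (P1/RW1/US1/PS0)
  lvl3: tbl 0x26, slot 12 ⇒ 0x27007 (P1/RW1/US1/PS0)
  ⇒ phys 0x27306  [4 reads]
#1 VA=0x20680603E86 (w,kernel):
  lvl0: tbl 0x1C, slot 4 ⇒ 0x29007 (P1/RW1/US1/PS0)
  lvl1: tbl 0x29, slot 26 ⇒ 0x2C007 (P1/RW1/US1/PS0)
  lvl2: tbl 0x2C, slot 3 ⇒ 0x2D007 (P1/RW1/US1/PS0)
  lvl3: tbl 0x2D, slot 3 ⇒ 0x41004 (P0/RW0/US1/PS0)
  → PAGE_NOT_PRESENT  (4 entries read)

Access #1 PA: FAULT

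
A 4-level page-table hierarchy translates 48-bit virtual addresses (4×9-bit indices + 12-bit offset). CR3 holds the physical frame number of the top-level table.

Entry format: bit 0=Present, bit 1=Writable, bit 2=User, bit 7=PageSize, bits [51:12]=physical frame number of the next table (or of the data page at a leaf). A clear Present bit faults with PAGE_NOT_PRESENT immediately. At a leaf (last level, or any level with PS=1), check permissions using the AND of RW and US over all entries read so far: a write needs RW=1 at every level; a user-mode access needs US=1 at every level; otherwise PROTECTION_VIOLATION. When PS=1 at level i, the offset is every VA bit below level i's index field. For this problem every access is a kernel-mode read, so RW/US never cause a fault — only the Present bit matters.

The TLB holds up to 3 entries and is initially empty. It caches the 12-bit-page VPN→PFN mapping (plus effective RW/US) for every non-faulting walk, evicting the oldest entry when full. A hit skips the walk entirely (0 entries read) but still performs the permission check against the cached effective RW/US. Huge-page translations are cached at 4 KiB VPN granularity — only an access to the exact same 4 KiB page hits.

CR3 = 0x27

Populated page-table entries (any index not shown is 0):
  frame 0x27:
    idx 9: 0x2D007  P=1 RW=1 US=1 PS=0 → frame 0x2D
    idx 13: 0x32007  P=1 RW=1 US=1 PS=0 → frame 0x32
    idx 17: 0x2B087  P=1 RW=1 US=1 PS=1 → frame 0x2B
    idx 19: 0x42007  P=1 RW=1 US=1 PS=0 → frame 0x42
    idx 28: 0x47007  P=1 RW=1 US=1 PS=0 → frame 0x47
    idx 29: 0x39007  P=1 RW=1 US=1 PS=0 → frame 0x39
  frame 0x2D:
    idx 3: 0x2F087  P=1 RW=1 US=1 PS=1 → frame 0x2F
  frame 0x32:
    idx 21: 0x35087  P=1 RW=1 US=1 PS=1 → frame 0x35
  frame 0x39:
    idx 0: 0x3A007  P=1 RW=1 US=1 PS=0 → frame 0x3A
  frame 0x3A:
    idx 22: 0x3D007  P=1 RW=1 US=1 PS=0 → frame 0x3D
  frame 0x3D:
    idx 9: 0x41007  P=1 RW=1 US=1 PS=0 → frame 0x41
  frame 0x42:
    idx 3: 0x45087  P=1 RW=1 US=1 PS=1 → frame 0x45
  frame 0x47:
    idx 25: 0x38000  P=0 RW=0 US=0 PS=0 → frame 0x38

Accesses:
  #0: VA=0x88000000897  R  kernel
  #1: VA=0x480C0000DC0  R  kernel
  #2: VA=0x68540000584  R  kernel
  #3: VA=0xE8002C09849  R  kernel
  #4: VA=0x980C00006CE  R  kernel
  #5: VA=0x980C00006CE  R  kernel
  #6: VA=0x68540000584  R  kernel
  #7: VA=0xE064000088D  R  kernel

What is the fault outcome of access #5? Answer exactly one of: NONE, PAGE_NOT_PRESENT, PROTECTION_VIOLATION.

Trace:
#0 VA=0x88000000897 (r,kernel):
  L0: frame=0x27 idx=17 entry=0x2B087 [P=1 RW=1 US=1 PS=1]
  ✓ 0x2B897 (huge @L0)  — 1 lookups
#1 VA=0x480C0000DC0 (r,kernel):
  L0: frame=0x27 idx=9 entry=0x2D007 [P=1 RW=1 US=1 PS=0]
  L1: frame=0x2D idx=3 entry=0x2F087 [P=1 RW=1 US=1 PS=1]
  ✓ 0x2FDC0 (huge @L1)  — 2 lookups
#2 VA=0x68540000584 (r,kernel):
  L0: frame=0x27 idx=13 entry=0x32007 [P=1 RW=1 US=1 PS=0]
  L1: frame=0x32 idx=21 entry=0x35087 [P=1 RW=1 US=1 PS=1]
  ✓ 0x35584 (huge @L1)  — 2 lookups
#3 VA=0xE8002C09849 (r,kernel):
  L0: frame=0x27 idx=29 entry=0x39007 [P=1 RW=1 US=1 PS=0]
  L1: frame=0x39 idx=0 entry=0x3A007 [P=1 RW=1 US=1 PS=0]
  L2: frame=0x3A idx=22 entry=0x3D007 [P=1 RW=1 US=1 PS=0]
  L3: frame=0x3D idx=9 entry=0x41007 [P=1 RW=1 US=1 PS=0]
  ✓ 0x41849  — 4 lookups
#4 VA=0x980C00006CE (r,kernel):
  L0: frame=0x27 idx=19 entry=0x42007 [P=1 RW=1 US=1 PS=0]
  L1: frame=0x42 idx=3 entry=0x45087 [P=1 RW=1 US=1 PS=1]
  ✓ 0x456CE (huge @L1)  — 2 lookups
#5 VA=0x980C00006CE (r,kernel):
  TLB hit vpn=0x980C0000 → PA=0x456CE
#6 VA=0x68540000584 (r,kernel):
  TLB hit vpn=0x68540000 → PA=0x35584
#7 VA=0xE064000088D (r,kernel):
  L0: frame=0x27 idx=28 entry=0x47007 [P=1 RW=1 US=1 PS=0]
  L1: frame=0x47 idx=25 entry=0x38000 [P=0 RW=0 US=0 PS=0]
  ⇒ fault: PAGE_NOT_PRESENT  — 2 lookups

Access #5 fault: NONE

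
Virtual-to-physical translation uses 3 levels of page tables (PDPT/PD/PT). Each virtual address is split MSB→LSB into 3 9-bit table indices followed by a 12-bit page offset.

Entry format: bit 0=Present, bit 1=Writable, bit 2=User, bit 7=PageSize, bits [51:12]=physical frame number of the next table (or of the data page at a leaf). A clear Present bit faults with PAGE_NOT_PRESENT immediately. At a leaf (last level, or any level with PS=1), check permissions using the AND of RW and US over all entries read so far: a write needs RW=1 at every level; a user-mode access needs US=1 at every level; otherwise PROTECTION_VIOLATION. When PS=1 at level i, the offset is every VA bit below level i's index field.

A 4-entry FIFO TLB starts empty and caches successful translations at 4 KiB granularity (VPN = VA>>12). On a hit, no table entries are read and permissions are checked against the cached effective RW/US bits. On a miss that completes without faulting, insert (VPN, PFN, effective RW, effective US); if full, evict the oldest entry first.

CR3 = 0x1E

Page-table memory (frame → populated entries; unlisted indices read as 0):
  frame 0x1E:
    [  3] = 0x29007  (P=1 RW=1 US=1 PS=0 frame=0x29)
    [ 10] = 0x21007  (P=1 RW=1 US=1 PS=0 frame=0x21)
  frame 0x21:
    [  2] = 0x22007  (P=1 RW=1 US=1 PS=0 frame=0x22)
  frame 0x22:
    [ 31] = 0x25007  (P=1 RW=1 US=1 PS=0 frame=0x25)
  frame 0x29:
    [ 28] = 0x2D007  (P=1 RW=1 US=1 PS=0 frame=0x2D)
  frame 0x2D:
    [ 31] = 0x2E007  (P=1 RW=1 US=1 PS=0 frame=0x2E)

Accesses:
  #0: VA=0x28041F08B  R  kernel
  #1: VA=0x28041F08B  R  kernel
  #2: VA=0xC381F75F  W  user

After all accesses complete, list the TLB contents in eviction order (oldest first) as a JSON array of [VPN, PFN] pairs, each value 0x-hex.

Trace:
#0 VA=0x28041F08B (r,kernel):
  [0] read 0x1E idx=10: raw=0x21007 flags P=1 W=1 U=1 S=0
  [1] read 0x21 idx=2: raw=0x22007 flags P=1 W=1 U=1 S=0
  [2] read 0x22 idx=31: raw=0x25007 flags P=1 W=1 U=1 S=0
  → PA=0x2508B  (3 entries read)
#1 VA=0x28041F08B (r,kernel):
  TLB hit vpn=0x28041F → PA=0x2508B
#2 VA=0xC381F75F (w,user):
  [0] read 0x1E idx=3: raw=0x29007 flags P=1 W=1 U=1 S=0
  [1] read 0x29 idx=28: raw=0x2D007 flags P=1 W=1 U=1 S=0
  [2] read 0x2D idx=31: raw=0x2E007 flags P=1 W=1 U=1 S=0
  → PA=0x2E75F  (3 entries read)

TLB: [["0x28041F", "0x25"], ["0xC381F", "0x2E"]]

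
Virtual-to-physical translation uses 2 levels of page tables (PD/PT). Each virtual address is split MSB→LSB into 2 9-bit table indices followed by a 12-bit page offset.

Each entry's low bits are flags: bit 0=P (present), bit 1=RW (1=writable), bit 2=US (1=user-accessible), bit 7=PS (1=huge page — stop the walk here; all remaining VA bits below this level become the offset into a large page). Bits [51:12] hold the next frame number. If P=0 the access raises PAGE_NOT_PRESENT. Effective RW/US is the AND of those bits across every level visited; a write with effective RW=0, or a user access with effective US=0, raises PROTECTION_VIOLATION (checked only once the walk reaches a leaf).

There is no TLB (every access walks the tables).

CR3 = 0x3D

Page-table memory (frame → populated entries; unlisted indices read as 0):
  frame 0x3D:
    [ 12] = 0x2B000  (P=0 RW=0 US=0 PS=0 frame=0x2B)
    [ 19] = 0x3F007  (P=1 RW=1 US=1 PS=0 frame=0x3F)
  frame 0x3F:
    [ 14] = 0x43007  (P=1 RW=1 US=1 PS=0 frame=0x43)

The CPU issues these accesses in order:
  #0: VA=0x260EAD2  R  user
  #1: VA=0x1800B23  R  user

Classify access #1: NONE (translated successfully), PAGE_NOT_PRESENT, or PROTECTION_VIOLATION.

Walk each access:
#0 VA=0x260EAD2 (r,user):
  L0 @0x3D[19] → 0x3F007  P=1,RW=1,US=1,PS=0
  L1 @0x3F[14] → 0x43007  P=1,RW=1,US=1,PS=0
  ✓ 0x43AD2  — 2 lookups
#1 VA=0x1800B23 (r,user):
  L0 @0x3D[12] → 0x2B000  P=0,RW=0,US=0,PS=0
  ⇒ fault: PAGE_NOT_PRESENT  — 1 lookups

Access #1 fault: PAGE_NOT_PRESENT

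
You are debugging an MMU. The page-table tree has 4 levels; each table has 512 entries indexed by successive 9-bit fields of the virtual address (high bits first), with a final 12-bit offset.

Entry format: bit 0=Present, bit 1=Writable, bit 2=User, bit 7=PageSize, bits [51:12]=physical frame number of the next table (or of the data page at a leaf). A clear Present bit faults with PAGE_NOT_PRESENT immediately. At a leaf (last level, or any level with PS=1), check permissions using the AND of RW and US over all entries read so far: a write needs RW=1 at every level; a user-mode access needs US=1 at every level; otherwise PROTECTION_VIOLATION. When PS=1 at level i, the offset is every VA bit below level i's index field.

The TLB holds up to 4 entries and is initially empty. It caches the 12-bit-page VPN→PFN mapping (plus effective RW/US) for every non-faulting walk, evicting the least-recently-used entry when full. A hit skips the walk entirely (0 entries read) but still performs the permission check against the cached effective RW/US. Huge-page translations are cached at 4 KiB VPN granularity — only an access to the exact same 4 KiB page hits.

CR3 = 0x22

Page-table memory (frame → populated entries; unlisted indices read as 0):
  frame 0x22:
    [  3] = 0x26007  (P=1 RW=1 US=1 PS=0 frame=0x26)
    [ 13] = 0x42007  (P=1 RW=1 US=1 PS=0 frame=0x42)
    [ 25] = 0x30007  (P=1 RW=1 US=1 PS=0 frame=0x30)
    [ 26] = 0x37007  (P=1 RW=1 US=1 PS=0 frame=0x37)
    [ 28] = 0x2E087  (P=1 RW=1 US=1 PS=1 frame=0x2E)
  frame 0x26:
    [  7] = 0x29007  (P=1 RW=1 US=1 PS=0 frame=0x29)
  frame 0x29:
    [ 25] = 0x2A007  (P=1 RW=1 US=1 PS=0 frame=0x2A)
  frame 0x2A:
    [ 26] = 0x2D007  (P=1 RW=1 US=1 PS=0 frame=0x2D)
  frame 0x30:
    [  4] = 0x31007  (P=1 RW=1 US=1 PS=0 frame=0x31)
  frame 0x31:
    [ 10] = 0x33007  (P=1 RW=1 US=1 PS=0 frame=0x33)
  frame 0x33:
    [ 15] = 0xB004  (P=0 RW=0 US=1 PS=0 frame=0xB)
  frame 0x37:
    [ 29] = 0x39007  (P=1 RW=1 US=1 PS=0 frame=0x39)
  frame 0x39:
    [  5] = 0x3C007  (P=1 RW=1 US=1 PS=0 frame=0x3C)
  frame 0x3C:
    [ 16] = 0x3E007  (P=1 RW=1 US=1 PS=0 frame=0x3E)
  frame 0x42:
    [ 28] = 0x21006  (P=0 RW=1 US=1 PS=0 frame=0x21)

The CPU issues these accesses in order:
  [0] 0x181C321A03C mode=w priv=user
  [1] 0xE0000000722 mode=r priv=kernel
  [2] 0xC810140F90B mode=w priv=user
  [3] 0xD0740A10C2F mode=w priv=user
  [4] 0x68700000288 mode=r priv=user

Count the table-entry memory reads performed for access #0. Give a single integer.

Trace:
#0 VA=0x181C321A03C (w,user):
  L0: frame=0x22 idx=3 entry=0x26007 [P=1 RW=1 US=1 PS=0]
  L1: frame=0x26 idx=7 entry=0x29007 [P=1 RW=1 US=1 PS=0]
  L2: frame=0x29 idx=25 entry=0x2A007 [P=1 RW=1 US=1 PS=0]
  L3: frame=0x2A idx=26 entry=0x2D007 [P=1 RW=1 US=1 PS=0]
  ⇒ phys 0x2D03C  [4 reads]
#1 VA=0xE0000000722 (r,kernel):
  L0: frame=0x22 idx=28 entry=0x2E087 [P=1 RW=1 US=1 PS=1]
  ⇒ phys 0x2E722 (huge @L0)  [1 reads]
#2 VA=0xC810140F90B (w,user):
  L0: frame=0x22 idx=25 entry=0x30007 [P=1 RW=1 US=1 PS=0]
  L1: frame=0x30 idx=4 entry=0x31007 [P=1 RW=1 US=1 PS=0]
  L2: frame=0x31 idx=10 entry=0x33007 [P=1 RW=1 US=1 PS=0]
  L3: frame=0x33 idx=15 entry=0xB004 [P=0 RW=0 US=1 PS=0]
  ⇒ fault: PAGE_NOT_PRESENT  — 4 lookups
#3 VA=0xD0740A10C2F (w,user):
  L0: frame=0x22 idx=26 entry=0x37007 [P=1 RW=1 US=1 PS=0]
  L1: frame=0x37 idx=29 entry=0x39007 [P=1 RW=1 US=1 PS=0]
  L2: frame=0x39 idx=5 entry=0x3C007 [P=1 RW=1 US=1 PS=0]
  L3: frame=0x3C idx=16 entry=0x3E007 [P=1 RW=1 US=1 PS=0]
  ⇒ phys 0x3EC2F  [4 reads]
#4 VA=0x68700000288 (r,user):
  L0: frame=0x22 idx=13 entry=0x42007 [P=1 RW=1 US=1 PS=0]
  L1: frame=0x42 idx=28 entry=0x21006 [P=0 RW=1 US=1 PS=0]
  ⇒ fault: PAGE_NOT_PRESENT  — 2 lookups

Entries read for #0: 4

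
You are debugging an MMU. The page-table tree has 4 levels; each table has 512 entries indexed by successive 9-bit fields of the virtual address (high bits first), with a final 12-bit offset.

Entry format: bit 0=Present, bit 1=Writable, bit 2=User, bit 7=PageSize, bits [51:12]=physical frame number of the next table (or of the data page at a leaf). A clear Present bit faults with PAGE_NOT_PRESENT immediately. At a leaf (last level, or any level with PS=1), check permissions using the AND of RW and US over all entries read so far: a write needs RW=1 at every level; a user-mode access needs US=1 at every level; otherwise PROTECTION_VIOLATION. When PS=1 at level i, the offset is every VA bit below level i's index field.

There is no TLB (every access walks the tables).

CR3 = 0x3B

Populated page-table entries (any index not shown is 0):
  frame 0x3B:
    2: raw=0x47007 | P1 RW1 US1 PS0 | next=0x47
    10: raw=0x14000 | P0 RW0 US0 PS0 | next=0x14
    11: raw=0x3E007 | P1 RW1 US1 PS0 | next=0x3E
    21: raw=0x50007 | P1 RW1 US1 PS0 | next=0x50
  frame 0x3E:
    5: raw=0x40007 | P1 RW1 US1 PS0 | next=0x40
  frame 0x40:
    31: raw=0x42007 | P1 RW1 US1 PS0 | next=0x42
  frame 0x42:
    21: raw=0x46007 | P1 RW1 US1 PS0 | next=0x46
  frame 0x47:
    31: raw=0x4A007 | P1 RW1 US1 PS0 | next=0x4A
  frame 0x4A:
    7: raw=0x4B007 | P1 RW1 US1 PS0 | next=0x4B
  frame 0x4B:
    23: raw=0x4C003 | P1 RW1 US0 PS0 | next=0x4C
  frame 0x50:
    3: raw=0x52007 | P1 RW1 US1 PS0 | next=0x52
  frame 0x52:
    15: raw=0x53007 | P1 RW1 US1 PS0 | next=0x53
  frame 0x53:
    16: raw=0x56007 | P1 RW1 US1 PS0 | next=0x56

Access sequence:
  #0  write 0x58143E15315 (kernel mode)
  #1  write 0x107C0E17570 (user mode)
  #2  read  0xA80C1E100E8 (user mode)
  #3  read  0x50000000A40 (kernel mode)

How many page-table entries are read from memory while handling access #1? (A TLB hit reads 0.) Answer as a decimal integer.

Per-access translation:
#0 VA=0x58143E15315 (w,kernel):
  [0] read 0x3B idx=11: raw=0x3E007 flags P=1 W=1 U=1 S=0
  [1] read 0x3E idx=5: raw=0x40007 flags P=1 W=1 U=1 S=0
  [2] read 0x40 idx=31: raw=0x42007 flags P=1 W=1 U=1 S=0
  [3] read 0x42 idx=21: raw=0x46007 flags P=1 W=1 U=1 S=0
  → PA=0x46315  (4 entries read)
#1 VA=0x107C0E17570 (w,user):
  [0] read 0x3B idx=2: raw=0x47007 flags P=1 W=1 U=1 S=0
  [1] read 0x47 idx=31: raw=0x4A007 flags P=1 W=1 U=1 S=0
  [2] read 0x4A idx=7: raw=0x4B007 flags P=1 W=1 U=1 S=0
  [3] read 0x4B idx=23: raw=0x4C003 flags P=1 W=1 U=0 S=0
  ⇒ fault: PROTECTION_VIOLATION  — 4 lookups
#2 VA=0xA80C1E100E8 (r,user):
  [0] read 0x3B idx=21: raw=0x50007 flags P=1 W=1 U=1 S=0
  [1] read 0x50 idx=3: raw=0x52007 flags P=1 W=1 U=1 S=0
  [2] read 0x52 idx=15: raw=0x53007 flags P=1 W=1 U=1 S=0
  [3] read 0x53 idx=16: raw=0x56007 flags P=1 W=1 U=1 S=0
  → PA=0x560E8  (4 entries read)
#3 VA=0x50000000A40 (r,kernel):
  [0] read 0x3B idx=10: raw=0x14000 flags P=0 W=0 U=0 S=0
  ⇒ fault: PAGE_NOT_PRESENT  — 1 lookups

Entries read for #1: 4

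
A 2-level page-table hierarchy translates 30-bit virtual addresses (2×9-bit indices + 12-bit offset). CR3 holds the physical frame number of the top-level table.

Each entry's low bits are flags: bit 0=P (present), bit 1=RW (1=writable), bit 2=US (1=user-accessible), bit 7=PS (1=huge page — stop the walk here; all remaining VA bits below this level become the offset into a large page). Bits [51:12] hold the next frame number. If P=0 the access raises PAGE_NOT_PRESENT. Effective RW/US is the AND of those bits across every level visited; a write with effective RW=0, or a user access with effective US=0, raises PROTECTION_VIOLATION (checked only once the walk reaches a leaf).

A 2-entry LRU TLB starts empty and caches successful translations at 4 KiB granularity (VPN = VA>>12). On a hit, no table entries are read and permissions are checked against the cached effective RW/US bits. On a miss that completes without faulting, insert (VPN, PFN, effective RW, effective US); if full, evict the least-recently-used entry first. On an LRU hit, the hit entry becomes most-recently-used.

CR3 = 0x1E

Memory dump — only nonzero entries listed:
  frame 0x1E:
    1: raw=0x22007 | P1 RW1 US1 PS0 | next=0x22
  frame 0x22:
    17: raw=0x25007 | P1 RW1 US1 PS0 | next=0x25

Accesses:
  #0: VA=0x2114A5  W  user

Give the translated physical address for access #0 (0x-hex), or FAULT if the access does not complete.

Trace:
#0 VA=0x2114A5 (w,user):
  L0: frame=0x1E idx=1 entry=0x22007 [P=1 RW=1 US=1 PS=0]
  L1: frame=0x22 idx=17 entry=0x25007 [P=1 RW=1 US=1 PS=0]
  ⇒ phys 0x254A5  [2 reads]

Access #0 PA: 0x254A5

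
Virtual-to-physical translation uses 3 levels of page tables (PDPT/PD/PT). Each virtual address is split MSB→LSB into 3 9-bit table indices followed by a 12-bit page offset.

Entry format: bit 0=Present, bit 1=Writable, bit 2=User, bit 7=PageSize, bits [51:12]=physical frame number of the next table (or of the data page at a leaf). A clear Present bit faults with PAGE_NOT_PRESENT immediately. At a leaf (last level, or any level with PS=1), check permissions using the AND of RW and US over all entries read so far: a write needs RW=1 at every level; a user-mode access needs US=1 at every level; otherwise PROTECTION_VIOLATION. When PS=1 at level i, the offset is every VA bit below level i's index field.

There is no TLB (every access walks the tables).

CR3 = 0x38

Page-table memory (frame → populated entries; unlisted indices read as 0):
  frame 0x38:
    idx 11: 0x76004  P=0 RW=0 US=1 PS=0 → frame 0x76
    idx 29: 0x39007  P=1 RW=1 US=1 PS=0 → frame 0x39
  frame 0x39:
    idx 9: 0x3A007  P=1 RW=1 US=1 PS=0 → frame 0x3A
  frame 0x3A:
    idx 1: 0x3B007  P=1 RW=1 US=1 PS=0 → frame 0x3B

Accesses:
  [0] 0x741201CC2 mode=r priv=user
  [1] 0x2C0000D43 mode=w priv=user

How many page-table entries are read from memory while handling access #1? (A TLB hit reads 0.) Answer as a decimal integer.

Per-access translation:
#0 VA=0x741201CC2 (r,user):
  L0 @0x38[29] → 0x39007  P=1,RW=1,US=1,PS=0
  L1 @0x39[9] → 0x3A007  P=1,RW=1,US=1,PS=0
  L2 @0x3A[1] → 0x3B007  P=1,RW=1,US=1,PS=0
  → PA=0x3BCC2  (3 entries read)
#1 VA=0x2C0000D43 (w,user):
  L0 @0x38[11] → 0x76004  P=0,RW=0,US=1,PS=0
  ⇒ fault: PAGE_NOT_PRESENT  — 1 lookups

Entries read for #1: 1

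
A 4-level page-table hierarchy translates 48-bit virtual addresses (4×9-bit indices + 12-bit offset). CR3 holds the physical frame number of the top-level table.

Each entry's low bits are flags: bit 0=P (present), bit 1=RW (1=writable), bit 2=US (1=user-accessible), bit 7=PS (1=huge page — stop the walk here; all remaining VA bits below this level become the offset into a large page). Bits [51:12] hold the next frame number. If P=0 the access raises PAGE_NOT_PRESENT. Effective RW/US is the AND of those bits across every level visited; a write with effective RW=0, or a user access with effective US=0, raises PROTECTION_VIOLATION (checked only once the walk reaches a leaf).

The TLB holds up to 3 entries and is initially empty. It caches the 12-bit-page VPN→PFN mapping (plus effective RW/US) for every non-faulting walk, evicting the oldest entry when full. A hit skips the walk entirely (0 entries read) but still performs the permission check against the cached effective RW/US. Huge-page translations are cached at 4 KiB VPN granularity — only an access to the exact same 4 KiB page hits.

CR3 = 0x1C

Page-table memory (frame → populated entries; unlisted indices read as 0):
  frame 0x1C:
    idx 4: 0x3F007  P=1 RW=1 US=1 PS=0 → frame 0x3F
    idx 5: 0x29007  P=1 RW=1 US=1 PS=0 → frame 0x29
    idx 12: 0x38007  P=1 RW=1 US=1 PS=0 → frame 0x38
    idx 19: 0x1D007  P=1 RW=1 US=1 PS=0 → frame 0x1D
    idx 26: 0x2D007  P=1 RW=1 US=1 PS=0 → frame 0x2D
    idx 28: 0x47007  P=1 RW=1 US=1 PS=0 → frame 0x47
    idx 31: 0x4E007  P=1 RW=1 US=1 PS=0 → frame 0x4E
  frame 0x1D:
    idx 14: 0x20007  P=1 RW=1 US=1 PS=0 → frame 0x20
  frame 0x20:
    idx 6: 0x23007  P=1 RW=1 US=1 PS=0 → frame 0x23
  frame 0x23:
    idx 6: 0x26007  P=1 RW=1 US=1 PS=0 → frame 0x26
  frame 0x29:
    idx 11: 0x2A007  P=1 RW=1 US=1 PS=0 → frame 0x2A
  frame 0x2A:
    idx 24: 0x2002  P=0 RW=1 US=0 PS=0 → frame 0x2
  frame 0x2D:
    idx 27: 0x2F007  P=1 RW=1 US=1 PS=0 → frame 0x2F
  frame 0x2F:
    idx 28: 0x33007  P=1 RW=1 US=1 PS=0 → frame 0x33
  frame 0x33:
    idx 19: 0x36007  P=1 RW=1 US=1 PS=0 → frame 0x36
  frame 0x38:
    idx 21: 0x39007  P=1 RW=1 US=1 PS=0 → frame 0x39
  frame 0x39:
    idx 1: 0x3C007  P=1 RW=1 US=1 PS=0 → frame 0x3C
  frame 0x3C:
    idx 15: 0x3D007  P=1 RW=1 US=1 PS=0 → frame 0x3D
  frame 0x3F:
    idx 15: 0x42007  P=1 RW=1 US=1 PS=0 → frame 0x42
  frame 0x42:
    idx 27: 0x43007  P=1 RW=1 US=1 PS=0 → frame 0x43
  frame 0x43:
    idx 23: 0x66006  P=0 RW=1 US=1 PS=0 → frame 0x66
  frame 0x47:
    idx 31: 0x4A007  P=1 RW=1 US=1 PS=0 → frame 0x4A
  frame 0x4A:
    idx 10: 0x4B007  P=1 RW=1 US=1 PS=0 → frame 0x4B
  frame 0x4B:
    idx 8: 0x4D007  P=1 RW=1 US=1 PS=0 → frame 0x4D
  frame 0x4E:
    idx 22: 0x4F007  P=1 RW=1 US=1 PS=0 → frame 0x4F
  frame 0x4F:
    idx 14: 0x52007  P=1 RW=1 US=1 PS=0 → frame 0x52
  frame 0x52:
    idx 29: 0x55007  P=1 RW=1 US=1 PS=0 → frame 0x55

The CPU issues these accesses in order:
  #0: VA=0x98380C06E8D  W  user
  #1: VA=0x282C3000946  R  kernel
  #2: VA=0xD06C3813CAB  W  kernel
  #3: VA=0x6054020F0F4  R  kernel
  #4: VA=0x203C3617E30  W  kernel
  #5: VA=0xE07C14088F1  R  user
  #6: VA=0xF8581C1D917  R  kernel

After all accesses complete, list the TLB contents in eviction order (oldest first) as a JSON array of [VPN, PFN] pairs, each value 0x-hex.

Trace:
#0 VA=0x98380C06E8D (w,user):
  [0] read 0x1C idx=19: raw=0x1D007 flags P=1 W=1 U=1 S=0
  [1] read 0x1D idx=14: raw=0x20007 flags P=1 W=1 U=1 S=0
  [2] read 0x20 idx=6: raw=0x23007 flags P=1 W=1 U=1 S=0
  [3] read 0x23 idx=6: raw=0x26007 flags P=1 W=1 U=1 S=0
  → PA=0x26E8D  (4 entries read)
#1 VA=0x282C3000946 (r,kernel):
  [0] read 0x1C idx=5: raw=0x29007 flags P=1 W=1 U=1 S=0
  [1] read 0x29 idx=11: raw=0x2A007 flags P=1 W=1 U=1 S=0
  [2] read 0x2A idx=24: raw=0x2002 flags P=0 W=1 U=0 S=0
  ✗ PAGE_NOT_PRESENT  [3 reads]
#2 VA=0xD06C3813CAB (w,kernel):
  [0] read 0x1C idx=26: raw=0x2D007 flags P=1 W=1 U=1 S=0
  [1] read 0x2D idx=27: raw=0x2F007 flags P=1 W=1 U=1 S=0
  [2] read 0x2F idx=28: raw=0x33007 flags P=1 W=1 U=1 S=0
  [3] read 0x33 idx=19: raw=0x36007 flags P=1 W=1 U=1 S=0
  → PA=0x36CAB  (4 entries read)
#3 VA=0x6054020F0F4 (r,kernel):
  [0] read 0x1C idx=12: raw=0x38007 flags P=1 W=1 U=1 S=0
  [1] read 0x38 idx=21: raw=0x39007 flags P=1 W=1 U=1 S=0
  [2] read 0x39 idx=1: raw=0x3C007 flags P=1 W=1 U=1 S=0
  [3] read 0x3C idx=15: raw=0x3D007 flags P=1 W=1 U=1 S=0
  → PA=0x3D0F4  (4 entries read)
#4 VA=0x203C3617E30 (w,kernel):
  [0] read 0x1C idx=4: raw=0x3F007 flags P=1 W=1 U=1 S=0
  [1] read 0x3F idx=15: raw=0x42007 flags P=1 W=1 U=1 S=0
  [2] read 0x42 idx=27: raw=0x43007 flags P=1 W=1 U=1 S=0
  [3] read 0x43 idx=23: raw=0x66006 flags P=0 W=1 U=1 S=0
  ✗ PAGE_NOT_PRESENT  [4 reads]
#5 VA=0xE07C14088F1 (r,user):
  [0] read 0x1C idx=28: raw=0x47007 flags P=1 W=1 U=1 S=0
  [1] read 0x47 idx=31: raw=0x4A007 flags P=1 W=1 U=1 S=0
  [2] read 0x4A idx=10: raw=0x4B007 flags P=1 W=1 U=1 S=0
  [3] read 0x4B idx=8: raw=0x4D007 flags P=1 W=1 U=1 S=0
  → PA=0x4D8F1  (4 entries read)
#6 VA=0xF8581C1D917 (r,kernel):
  [0] read 0x1C idx=31: raw=0x4E007 flags P=1 W=1 U=1 S=0
  [1] read 0x4E idx=22: raw=0x4F007 flags P=1 W=1 U=1 S=0
  [2] read 0x4F idx=14: raw=0x52007 flags P=1 W=1 U=1 S=0
  [3] read 0x52 idx=29: raw=0x55007 flags P=1 W=1 U=1 S=0
  → PA=0x55917  (4 entries read)

TLB: [["0x6054020F", "0x3D"], ["0xE07C1408", "0x4D"], ["0xF8581C1D", "0x55"]]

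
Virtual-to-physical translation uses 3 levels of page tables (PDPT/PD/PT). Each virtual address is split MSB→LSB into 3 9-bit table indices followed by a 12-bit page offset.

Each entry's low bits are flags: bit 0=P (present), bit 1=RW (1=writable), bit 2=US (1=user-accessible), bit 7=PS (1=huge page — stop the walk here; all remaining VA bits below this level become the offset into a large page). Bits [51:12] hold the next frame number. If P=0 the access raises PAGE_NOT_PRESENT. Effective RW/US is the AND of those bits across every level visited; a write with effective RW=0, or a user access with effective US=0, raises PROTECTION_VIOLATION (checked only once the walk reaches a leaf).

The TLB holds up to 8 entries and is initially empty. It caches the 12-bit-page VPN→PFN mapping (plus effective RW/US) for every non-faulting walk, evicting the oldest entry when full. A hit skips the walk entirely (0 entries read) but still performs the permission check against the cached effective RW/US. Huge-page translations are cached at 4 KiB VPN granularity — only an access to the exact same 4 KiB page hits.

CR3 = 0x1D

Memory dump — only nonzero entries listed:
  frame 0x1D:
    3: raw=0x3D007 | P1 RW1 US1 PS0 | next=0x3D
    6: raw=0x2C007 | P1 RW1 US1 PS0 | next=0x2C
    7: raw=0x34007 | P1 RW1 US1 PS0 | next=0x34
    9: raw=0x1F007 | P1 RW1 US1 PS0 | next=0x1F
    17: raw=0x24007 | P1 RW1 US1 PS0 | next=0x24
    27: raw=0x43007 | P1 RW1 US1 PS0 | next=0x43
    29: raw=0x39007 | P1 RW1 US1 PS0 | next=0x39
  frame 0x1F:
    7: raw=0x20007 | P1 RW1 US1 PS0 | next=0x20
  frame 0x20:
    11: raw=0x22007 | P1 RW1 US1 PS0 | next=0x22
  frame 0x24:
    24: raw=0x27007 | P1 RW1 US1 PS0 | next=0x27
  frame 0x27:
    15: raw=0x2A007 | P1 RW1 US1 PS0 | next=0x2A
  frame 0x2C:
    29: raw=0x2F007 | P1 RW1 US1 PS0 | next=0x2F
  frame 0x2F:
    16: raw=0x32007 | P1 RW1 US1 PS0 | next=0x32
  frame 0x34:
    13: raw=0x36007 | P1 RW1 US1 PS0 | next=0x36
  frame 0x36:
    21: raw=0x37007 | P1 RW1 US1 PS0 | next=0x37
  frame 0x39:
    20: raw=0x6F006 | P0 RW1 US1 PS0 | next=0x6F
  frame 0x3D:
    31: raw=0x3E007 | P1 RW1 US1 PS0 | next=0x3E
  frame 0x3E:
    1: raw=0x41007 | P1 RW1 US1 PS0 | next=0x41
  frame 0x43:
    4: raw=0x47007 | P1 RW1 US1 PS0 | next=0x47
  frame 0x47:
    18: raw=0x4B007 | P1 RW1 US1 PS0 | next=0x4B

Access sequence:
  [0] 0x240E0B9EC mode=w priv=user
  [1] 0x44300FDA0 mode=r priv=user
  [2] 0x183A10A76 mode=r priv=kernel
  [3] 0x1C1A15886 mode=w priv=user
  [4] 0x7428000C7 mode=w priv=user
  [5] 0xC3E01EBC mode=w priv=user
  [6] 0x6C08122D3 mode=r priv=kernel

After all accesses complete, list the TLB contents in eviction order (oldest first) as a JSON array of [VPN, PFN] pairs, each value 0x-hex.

Per-access translation:
#0 VA=0x240E0B9EC (w,user):
  [0] read 0x1D idx=9: raw=0x1F007 flags P=1 W=1 U=1 S=0
  [1] read 0x1F idx=7: raw=0x20007 flags P=1 W=1 U=1 S=0
  [2] read 0x20 idx=11: raw=0x22007 flags P=1 W=1 U=1 S=0
  ⇒ phys 0x229EC  [3 reads]
#1 VA=0x44300FDA0 (r,user):
  [0] read 0x1D idx=17: raw=0x24007 flags P=1 W=1 U=1 S=0
  [1] read 0x24 idx=24: raw=0x27007 flags P=1 W=1 U=1 S=0
  [2] read 0x27 idx=15: raw=0x2A007 flags P=1 W=1 U=1 S=0
  ⇒ phys 0x2ADA0  [3 reads]
#2 VA=0x183A10A76 (r,kernel):
  [0] read 0x1D idx=6: raw=0x2C007 flags P=1 W=1 U=1 S=0
  [1] read 0x2C idx=29: raw=0x2F007 flags P=1 W=1 U=1 S=0
  [2] read 0x2F idx=16: raw=0x32007 flags P=1 W=1 U=1 S=0
  ⇒ phys 0x32A76  [3 reads]
#3 VA=0x1C1A15886 (w,user):
  [0] read 0x1D idx=7: raw=0x34007 flags P=1 W=1 U=1 S=0
  [1] read 0x34 idx=13: raw=0x36007 flags P=1 W=1 U=1 S=0
  [2] read 0x36 idx=21: raw=0x37007 flags P=1 W=1 U=1 S=0
  ⇒ phys 0x37886  [3 reads]
#4 VA=0x7428000C7 (w,user):
  [0] read 0x1D idx=29: raw=0x39007 flags P=1 W=1 U=1 S=0
  [1] read 0x39 idx=20: raw=0x6F006 flags P=0 W=1 U=1 S=0
  ⇒ fault: PAGE_NOT_PRESENT  — 2 lookups
#5 VA=0xC3E01EBC (w,user):
  [0] read 0x1D idx=3: raw=0x3D007 flags P=1 W=1 U=1 S=0
  [1] read 0x3D idx=31: raw=0x3E007 flags P=1 W=1 U=1 S=0
  [2] read 0x3E idx=1: raw=0x41007 flags P=1 W=1 U=1 S=0
  ⇒ phys 0x41EBC  [3 reads]
#6 VA=0x6C08122D3 (r,kernel):
  [0] read 0x1D idx=27: raw=0x43007 flags P=1 W=1 U=1 S=0
  [1] read 0x43 idx=4: raw=0x47007 flags P=1 W=1 U=1 S=0
  [2] read 0x47 idx=18: raw=0x4B007 flags P=1 W=1 U=1 S=0
  ⇒ phys 0x4B2D3  [3 reads]

TLB: [["0x240E0B", "0x22"], ["0x44300F", "0x2A"], ["0x183A10", "0x32"], ["0x1C1A15", "0x37"], ["0xC3E01", "0x41"], ["0x6C0812", "0x4B"]]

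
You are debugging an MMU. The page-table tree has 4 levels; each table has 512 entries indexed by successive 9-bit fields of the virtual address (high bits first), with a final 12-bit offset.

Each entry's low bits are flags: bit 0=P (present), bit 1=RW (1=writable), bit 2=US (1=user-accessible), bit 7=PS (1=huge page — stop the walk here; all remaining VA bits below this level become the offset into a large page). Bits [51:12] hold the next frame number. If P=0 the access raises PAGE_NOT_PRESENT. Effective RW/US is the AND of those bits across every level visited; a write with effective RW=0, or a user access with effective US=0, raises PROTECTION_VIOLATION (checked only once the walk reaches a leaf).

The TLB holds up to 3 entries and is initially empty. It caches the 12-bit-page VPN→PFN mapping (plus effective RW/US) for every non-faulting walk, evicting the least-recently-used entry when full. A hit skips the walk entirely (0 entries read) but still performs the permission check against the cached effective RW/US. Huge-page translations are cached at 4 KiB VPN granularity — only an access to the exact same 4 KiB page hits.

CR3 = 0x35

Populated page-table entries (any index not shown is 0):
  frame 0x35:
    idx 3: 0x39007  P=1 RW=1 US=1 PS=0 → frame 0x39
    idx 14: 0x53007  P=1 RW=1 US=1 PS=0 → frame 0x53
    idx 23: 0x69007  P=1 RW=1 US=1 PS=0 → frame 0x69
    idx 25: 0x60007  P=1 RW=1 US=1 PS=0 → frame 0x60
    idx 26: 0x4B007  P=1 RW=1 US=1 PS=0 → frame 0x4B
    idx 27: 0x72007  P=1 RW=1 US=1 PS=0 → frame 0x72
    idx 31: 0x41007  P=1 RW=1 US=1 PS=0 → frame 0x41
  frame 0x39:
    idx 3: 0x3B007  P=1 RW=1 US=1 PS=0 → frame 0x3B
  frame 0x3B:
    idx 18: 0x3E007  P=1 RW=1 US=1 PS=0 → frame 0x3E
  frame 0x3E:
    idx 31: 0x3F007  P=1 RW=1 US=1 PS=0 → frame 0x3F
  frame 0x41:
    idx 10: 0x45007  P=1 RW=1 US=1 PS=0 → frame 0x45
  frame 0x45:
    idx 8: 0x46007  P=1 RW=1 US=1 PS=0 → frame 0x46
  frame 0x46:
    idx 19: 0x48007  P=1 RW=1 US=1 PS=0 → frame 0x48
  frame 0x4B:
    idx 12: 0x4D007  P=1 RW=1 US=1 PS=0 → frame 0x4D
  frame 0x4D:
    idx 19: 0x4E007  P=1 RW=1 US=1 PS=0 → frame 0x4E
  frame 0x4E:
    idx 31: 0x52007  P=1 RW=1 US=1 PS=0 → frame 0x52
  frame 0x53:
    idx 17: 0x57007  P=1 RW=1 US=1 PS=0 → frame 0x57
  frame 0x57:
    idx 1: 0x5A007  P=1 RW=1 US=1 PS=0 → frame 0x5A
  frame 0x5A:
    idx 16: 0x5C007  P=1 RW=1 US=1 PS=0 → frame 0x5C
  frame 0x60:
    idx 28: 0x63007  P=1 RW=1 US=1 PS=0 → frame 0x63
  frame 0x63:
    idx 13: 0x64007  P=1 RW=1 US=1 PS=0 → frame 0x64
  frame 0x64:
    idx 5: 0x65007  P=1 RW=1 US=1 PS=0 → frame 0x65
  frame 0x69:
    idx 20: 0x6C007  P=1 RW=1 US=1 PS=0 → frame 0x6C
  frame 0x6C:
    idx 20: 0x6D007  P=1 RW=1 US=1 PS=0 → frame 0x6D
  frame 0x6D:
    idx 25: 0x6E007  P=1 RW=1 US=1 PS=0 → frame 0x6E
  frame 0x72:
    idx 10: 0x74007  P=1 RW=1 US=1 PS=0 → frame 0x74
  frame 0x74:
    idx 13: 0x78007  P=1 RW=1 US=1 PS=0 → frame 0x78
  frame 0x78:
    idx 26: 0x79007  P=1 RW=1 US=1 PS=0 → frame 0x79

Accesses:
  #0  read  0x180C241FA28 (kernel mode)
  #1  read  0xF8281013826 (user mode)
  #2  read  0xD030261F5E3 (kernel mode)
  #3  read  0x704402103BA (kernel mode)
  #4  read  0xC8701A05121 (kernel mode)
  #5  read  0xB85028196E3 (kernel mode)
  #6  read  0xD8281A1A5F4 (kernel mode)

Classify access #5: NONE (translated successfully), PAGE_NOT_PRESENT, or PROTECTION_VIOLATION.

Per-access translation:
#0 VA=0x180C241FA28 (r,kernel):
  L0 @0x35[3] → 0x39007  P=1,RW=1,US=1,PS=0
  L1 @0x39[3] → 0x3B007  P=1,RW=1,US=1,PS=0
  L2 @0x3B[18] → 0x3E007  P=1,RW=1,US=1,PS=0
  L3 @0x3E[31] → 0x3F007  P=1,RW=1,US=1,PS=0
  → PA=0x3FA28  (4 entries read)
#1 VA=0xF8281013826 (r,user):
  L0 @0x35[31] → 0x41007  P=1,RW=1,US=1,PS=0
  L1 @0x41[10] → 0x45007  P=1,RW=1,US=1,PS=0
  L2 @0x45[8] → 0x46007  P=1,RW=1,US=1,PS=0
  L3 @0x46[19] → 0x48007  P=1,RW=1,US=1,PS=0
  → PA=0x48826  (4 entries read)
#2 VA=0xD030261F5E3 (r,kernel):
  L0 @0x35[26] → 0x4B007  P=1,RW=1,US=1,PS=0
  L1 @0x4B[12] → 0x4D007  P=1,RW=1,US=1,PS=0
  L2 @0x4D[19] → 0x4E007  P=1,RW=1,US=1,PS=0
  L3 @0x4E[31] → 0x52007  P=1,RW=1,US=1,PS=0
  → PA=0x525E3  (4 entries read)
#3 VA=0x704402103BA (r,kernel):
  L0 @0x35[14] → 0x53007  P=1,RW=1,US=1,PS=0
  L1 @0x53[17] → 0x57007  P=1,RW=1,US=1,PS=0
  L2 @0x57[1] → 0x5A007  P=1,RW=1,US=1,PS=0
  L3 @0x5A[16] → 0x5C007  P=1,RW=1,US=1,PS=0
  → PA=0x5C3BA  (4 entries read)
#4 VA=0xC8701A05121 (r,kernel):
  L0 @0x35[25] → 0x60007  P=1,RW=1,US=1,PS=0
  L1 @0x60[28] → 0x63007  P=1,RW=1,US=1,PS=0
  L2 @0x63[13] → 0x64007  P=1,RW=1,US=1,PS=0
  L3 @0x64[5] → 0x65007  P=1,RW=1,US=1,PS=0
  → PA=0x65121  (4 entries read)
#5 VA=0xB85028196E3 (r,kernel):
  L0 @0x35[23] → 0x69007  P=1,RW=1,US=1,PS=0
  L1 @0x69[20] → 0x6C007  P=1,RW=1,US=1,PS=0
  L2 @0x6C[20] → 0x6D007  P=1,RW=1,US=1,PS=0
  L3 @0x6D[25] → 0x6E007  P=1,RW=1,US=1,PS=0
  → PA=0x6E6E3  (4 entries read)
#6 VA=0xD8281A1A5F4 (r,kernel):
  L0 @0x35[27] → 0x72007  P=1,RW=1,US=1,PS=0
  L1 @0x72[10] → 0x74007  P=1,RW=1,US=1,PS=0
  L2 @0x74[13] → 0x78007  P=1,RW=1,US=1,PS=0
  L3 @0x78[26] → 0x79007  P=1,RW=1,US=1,PS=0
  → PA=0x795F4  (4 entries read)

Access #5 fault: NONE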